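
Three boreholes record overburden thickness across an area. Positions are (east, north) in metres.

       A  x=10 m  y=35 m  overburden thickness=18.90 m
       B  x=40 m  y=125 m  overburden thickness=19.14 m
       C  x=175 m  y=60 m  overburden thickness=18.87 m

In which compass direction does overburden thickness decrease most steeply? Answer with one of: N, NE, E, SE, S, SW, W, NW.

Differences from A: to B (Δx, Δy, Δh) = (30, 90, +0.24); to C = (165, 25, -0.03).
Determinant of the coordinate differences = 30·25 − 165·90 = -14100.
∂d/∂x = [(+0.24)·25 − (-0.03)·90] / -14100 = -0.0006170
∂d/∂y = [30·(-0.03) − 165·(+0.24)] / -14100 = +0.002872
Steepest decrease is along −∇f = (+0.0006170 E, -0.002872 N) → south.

S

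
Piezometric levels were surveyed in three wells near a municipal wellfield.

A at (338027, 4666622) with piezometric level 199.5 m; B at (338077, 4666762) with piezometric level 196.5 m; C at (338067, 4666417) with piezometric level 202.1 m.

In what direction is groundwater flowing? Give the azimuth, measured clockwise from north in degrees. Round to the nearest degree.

Three-point gradient (reference A): Δ to B = (50, 140, -3.0), Δ to C = (40, -205, +2.6).
∂h/∂x = -0.01584, ∂h/∂y = -0.01577 (det = -15850).
Flow direction (−∇h) has components (+0.01584 E, +0.01577 N).
Azimuth = atan2(E, N) = atan2(+0.01584, +0.01577) = 45.1° ≈ 045°.

045°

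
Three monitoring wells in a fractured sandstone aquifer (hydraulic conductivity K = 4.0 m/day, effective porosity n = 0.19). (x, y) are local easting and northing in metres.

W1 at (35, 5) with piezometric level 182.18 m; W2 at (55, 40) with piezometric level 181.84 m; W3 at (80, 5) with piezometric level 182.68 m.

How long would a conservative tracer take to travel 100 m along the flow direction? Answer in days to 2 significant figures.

With h = a·x + b·y + c and W1 as origin, the differences give:
  20·a + 35·b = -0.34
  45·a + 0·b = +0.50
Eliminate b (×0 and ×35, subtract): -1575·a = -17.500 → a = ∂h/∂x = +0.01111
Back-substitute: b = ∂h/∂y = -0.01606.
|∇h| = √(0.01111² + -0.01606²) = 0.01953
Seepage velocity v = K·i/n = 4.0 × 0.01953 / 0.19 = 0.4112 m/day.
t = 100 / 0.4112 = 243.2 days.

240 days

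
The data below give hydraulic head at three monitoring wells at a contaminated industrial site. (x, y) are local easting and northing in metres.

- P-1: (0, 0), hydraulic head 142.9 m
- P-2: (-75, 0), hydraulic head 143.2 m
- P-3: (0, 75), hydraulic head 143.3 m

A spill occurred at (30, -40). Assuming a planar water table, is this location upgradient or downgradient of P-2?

downgradient

∂h/∂x = (143.2 − 142.9) / (-75 − 0) = -0.004000
∂h/∂y = (143.3 − 142.9) / (75 − 0) = +0.005333
Head at (30, -40) = 142.9 + (-0.004000)·(30) + (+0.005333)·(-40) = 142.57 m.
That is lower than the 143.2 m at P-2, so the point is downgradient.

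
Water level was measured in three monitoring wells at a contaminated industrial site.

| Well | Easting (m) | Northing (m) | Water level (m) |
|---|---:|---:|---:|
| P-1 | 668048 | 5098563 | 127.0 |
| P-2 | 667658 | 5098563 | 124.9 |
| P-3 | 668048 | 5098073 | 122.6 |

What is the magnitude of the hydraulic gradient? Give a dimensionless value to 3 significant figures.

∂h/∂x = (124.9 − 127.0) / (667658 − 668048) = +0.005385
∂h/∂y = (122.6 − 127.0) / (5098073 − 5098563) = +0.008980
|∇h| = √(0.005385² + 0.008980²) = 0.01047

0.0105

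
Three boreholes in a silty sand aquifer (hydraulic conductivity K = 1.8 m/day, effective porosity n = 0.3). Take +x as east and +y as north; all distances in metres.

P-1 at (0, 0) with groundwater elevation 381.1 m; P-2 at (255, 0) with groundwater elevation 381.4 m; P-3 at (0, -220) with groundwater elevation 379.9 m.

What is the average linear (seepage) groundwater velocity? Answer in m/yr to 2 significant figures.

∂h/∂x = (381.4 − 381.1) / (255 − 0) = +0.001176
∂h/∂y = (379.9 − 381.1) / (-220 − 0) = +0.005455
|∇h| = √(0.001176² + 0.005455²) = 0.00558
Seepage velocity v = K·i/n = 1.8 × 0.00558 / 0.3 = 0.03348 m/day = 12.23 m/yr.

12 m/yr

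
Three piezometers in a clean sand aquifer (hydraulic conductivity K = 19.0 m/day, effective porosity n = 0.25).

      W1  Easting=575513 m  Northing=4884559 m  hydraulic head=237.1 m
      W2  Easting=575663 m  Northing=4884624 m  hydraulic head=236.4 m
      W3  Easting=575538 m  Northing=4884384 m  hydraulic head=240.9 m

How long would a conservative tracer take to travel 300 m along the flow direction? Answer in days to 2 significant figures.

Taking W1 as reference: W2−W1 = (150, 65, -0.7); W3−W1 = (25, -175, +3.8).
Solve a·Δx + b·Δy = Δh: det = 150·(-175) − 25·65 = -27875.
∂h/∂x = [(-0.7)·(-175) − (+3.8)·65] / -27875 = +0.004466
∂h/∂y = [150·(+3.8) − 25·(-0.7)] / -27875 = -0.02108
|∇h| = √(0.004466² + -0.02108²) = 0.02155
Seepage velocity v = K·i/n = 19.0 × 0.02155 / 0.25 = 1.638 m/day.
t = 300 / 1.638 = 183.2 days.

180 days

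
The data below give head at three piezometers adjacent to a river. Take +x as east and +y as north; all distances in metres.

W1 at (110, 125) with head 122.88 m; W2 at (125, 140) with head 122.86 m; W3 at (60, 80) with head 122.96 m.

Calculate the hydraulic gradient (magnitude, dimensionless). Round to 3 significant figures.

Taking W1 as reference: W2−W1 = (15, 15, -0.02); W3−W1 = (-50, -45, +0.08).
Determinant of the coordinate differences = 15·(-45) − (-50)·15 = 75.
∂h/∂x = [(-0.02)·(-45) − (+0.08)·15] / 75 = -0.004000
∂h/∂y = [15·(+0.08) − (-50)·(-0.02)] / 75 = +0.002667
|∇h| = √(-0.004000² + 0.002667²) = 0.004808

0.00481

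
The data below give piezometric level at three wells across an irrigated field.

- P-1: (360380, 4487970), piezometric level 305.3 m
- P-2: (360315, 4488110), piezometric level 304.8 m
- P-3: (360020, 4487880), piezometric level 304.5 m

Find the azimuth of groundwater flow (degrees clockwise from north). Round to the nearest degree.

Differences from P-1: to P-2 (Δx, Δy, Δh) = (-65, 140, -0.5); to P-3 = (-360, -90, -0.8).
Determinant of the coordinate differences = (-65)·(-90) − (-360)·140 = 56250.
∂h/∂x = [(-0.5)·(-90) − (-0.8)·140] / 56250 = +0.002791
∂h/∂y = [(-65)·(-0.8) − (-360)·(-0.5)] / 56250 = -0.002276
Flow direction (−∇h) has components (-0.002791 E, +0.002276 N).
Azimuth = atan2(E, N) = atan2(-0.002791, +0.002276) = 309.2° ≈ 309°.

309°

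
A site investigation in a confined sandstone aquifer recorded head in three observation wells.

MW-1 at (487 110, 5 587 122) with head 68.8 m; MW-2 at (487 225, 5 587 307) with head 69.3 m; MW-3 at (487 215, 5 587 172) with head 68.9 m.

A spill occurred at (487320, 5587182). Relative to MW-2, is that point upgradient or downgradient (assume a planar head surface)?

downgradient

Differences from MW-1: to MW-2 (Δx, Δy, Δh) = (115, 185, +0.5); to MW-3 = (105, 50, +0.1).
Solve a·Δx + b·Δy = Δh: det = 115·50 − 105·185 = -13675.
∂h/∂x = [(+0.5)·50 − (+0.1)·185] / -13675 = -0.0004753
∂h/∂y = [115·(+0.1) − 105·(+0.5)] / -13675 = +0.002998
Head at (487320, 5587182) = 68.8 + (-0.0004753)·(210) + (+0.002998)·(60) = 68.88 m.
That is lower than the 69.3 m at MW-2, so the point is downgradient.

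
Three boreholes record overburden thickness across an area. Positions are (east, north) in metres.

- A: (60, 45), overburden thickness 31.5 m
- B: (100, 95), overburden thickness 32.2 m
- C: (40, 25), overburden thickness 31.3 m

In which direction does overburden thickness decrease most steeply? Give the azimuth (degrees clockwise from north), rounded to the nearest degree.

146°

Differences from A: to B (Δx, Δy, Δh) = (40, 50, +0.7); to C = (-20, -20, -0.2).
Solve a·Δx + b·Δy = Δd: det = 40·(-20) − (-20)·50 = 200.
∂d/∂x = [(+0.7)·(-20) − (-0.2)·50] / 200 = -0.02000
∂d/∂y = [40·(-0.2) − (-20)·(+0.7)] / 200 = +0.03000
Steepest decrease is along −∇f: components (+0.02000 E, -0.03000 N).
Azimuth = atan2(+0.02000, -0.03000) = 146.3° ≈ 146°.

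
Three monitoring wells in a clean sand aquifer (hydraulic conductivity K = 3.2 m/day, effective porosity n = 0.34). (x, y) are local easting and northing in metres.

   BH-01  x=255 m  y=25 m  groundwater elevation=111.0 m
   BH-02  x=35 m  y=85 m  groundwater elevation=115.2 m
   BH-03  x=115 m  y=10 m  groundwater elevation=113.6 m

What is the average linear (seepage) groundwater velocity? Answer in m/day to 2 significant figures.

0.18 m/day

With h = a·x + b·y + c and BH-01 as origin, the differences give:
  (-220)·a + 60·b = +4.2
  (-140)·a + (-15)·b = +2.6
Eliminate b (×(-15) and ×60, subtract): 11700·a = -219.00 → a = ∂h/∂x = -0.01872
Back-substitute: b = ∂h/∂y = +0.001368.
|∇h| = √(-0.01872² + 0.001368²) = 0.01877
Seepage velocity v = K·i/n = 3.2 × 0.01877 / 0.34 = 0.1767 m/day.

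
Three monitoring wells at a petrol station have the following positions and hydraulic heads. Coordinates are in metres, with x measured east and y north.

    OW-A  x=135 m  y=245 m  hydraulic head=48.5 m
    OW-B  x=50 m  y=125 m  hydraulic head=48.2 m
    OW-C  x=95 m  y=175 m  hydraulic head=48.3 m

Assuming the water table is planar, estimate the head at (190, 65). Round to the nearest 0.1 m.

47.6 m

Differences from OW-A: to OW-B (Δx, Δy, Δh) = (-85, -120, -0.3); to OW-C = (-40, -70, -0.2).
Determinant of the coordinate differences = (-85)·(-70) − (-40)·(-120) = 1150.
∂h/∂x = [(-0.3)·(-70) − (-0.2)·(-120)] / 1150 = -0.002609
∂h/∂y = [(-85)·(-0.2) − (-40)·(-0.3)] / 1150 = +0.004348
h(190, 65) = 48.5 + (-0.002609)·(55) + (+0.004348)·(-180) = 48.5 -0.143 -0.783 = 47.574 m.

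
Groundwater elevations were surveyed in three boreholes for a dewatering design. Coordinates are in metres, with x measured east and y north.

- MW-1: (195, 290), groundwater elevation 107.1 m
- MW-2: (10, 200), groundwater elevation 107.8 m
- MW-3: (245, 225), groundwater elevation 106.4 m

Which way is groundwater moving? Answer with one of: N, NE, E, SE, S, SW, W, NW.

Differences from MW-1: to MW-2 (Δx, Δy, Δh) = (-185, -90, +0.7); to MW-3 = (50, -65, -0.7).
Solve a·Δx + b·Δy = Δh: det = (-185)·(-65) − 50·(-90) = 16525.
∂h/∂x = [(+0.7)·(-65) − (-0.7)·(-90)] / 16525 = -0.006566
∂h/∂y = [(-185)·(-0.7) − 50·(+0.7)] / 16525 = +0.005719
Flow = −∇h = (+0.006566 east, -0.005719 north), which points southeast.

SE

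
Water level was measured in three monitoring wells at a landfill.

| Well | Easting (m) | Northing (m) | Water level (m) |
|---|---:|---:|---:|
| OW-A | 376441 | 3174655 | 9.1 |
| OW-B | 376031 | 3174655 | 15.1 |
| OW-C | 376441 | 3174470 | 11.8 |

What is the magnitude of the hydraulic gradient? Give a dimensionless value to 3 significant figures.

∂h/∂x = (15.1 − 9.1) / (376031 − 376441) = -0.01463
∂h/∂y = (11.8 − 9.1) / (3174470 − 3174655) = -0.01459
|∇h| = √(-0.01463² + -0.01459²) = 0.02066

0.0207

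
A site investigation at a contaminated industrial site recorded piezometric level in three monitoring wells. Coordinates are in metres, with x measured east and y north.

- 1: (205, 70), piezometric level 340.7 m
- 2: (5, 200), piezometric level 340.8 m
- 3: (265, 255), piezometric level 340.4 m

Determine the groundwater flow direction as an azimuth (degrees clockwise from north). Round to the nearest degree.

047°

With h = a·x + b·y + c and 1 as origin, the differences give:
  (-200)·a + 130·b = +0.1
  60·a + 185·b = -0.3
Eliminate b (×185 and ×130, subtract): -44800·a = 57.50 → a = ∂h/∂x = -0.001283
Back-substitute: b = ∂h/∂y = -0.001205.
Flow direction (−∇h) has components (+0.001283 E, +0.001205 N).
Azimuth = atan2(E, N) = atan2(+0.001283, +0.001205) = 46.8° ≈ 047°.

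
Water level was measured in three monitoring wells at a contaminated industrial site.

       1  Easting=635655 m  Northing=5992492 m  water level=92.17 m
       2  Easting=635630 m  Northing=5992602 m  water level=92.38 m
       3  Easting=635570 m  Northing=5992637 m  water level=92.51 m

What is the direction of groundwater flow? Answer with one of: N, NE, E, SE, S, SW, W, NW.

SE

Taking 1 as reference: 2−1 = (-25, 110, +0.21); 3−1 = (-85, 145, +0.34).
Solve a·Δx + b·Δy = Δh: det = (-25)·145 − (-85)·110 = 5725.
∂h/∂x = [(+0.21)·145 − (+0.34)·110] / 5725 = -0.001214
∂h/∂y = [(-25)·(+0.34) − (-85)·(+0.21)] / 5725 = +0.001633
Flow = −∇h = (+0.001214 east, -0.001633 north), which points southeast.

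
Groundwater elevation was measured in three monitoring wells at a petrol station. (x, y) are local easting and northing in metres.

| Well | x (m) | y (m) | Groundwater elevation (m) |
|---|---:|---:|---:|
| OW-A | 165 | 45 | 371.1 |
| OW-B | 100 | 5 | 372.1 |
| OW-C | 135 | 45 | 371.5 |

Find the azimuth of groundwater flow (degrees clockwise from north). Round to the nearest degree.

With h = a·x + b·y + c and OW-A as origin, the differences give:
  (-65)·a + (-40)·b = +1.0
  (-30)·a + 0·b = +0.4
Eliminate b (×0 and ×(-40), subtract): -1200·a = 16.00 → a = ∂h/∂x = -0.01333
Back-substitute: b = ∂h/∂y = -0.003333.
Flow direction (−∇h) has components (+0.01333 E, +0.003333 N).
Azimuth = atan2(E, N) = atan2(+0.01333, +0.003333) = 76.0° ≈ 076°.

076°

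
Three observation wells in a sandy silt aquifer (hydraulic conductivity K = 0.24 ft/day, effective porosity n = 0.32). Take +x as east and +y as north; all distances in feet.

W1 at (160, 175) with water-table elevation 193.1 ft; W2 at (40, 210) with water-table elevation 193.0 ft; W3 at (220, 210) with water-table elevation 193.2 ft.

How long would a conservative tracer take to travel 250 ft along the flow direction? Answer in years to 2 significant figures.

620 years

With h = a·x + b·y + c and W1 as origin, the differences give:
  (-120)·a + 35·b = -0.1
  60·a + 35·b = +0.1
Eliminate b (×35 and ×35, subtract): -6300·a = -7.00 → a = ∂h/∂x = +0.001111
Back-substitute: b = ∂h/∂y = +0.0009524.
|∇h| = √(0.001111² + 0.0009524²) = 0.001463
Seepage velocity v = K·i/n = 0.24 × 0.001463 / 0.32 = 0.001097 ft/day.
t = 250 / 0.001097 = 2.279e+05 days = 624 years.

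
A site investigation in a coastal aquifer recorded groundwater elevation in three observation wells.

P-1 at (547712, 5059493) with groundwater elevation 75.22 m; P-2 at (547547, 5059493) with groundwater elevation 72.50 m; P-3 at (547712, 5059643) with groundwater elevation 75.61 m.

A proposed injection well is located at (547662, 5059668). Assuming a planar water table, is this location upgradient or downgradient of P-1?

downgradient

∂h/∂x = (72.50 − 75.22) / (547547 − 547712) = +0.01648
∂h/∂y = (75.61 − 75.22) / (5059643 − 5059493) = +0.002600
Head at (547662, 5059668) = 75.22 + (+0.01648)·(-50) + (+0.002600)·(175) = 74.85 m.
That is lower than the 75.22 m at P-1, so the point is downgradient.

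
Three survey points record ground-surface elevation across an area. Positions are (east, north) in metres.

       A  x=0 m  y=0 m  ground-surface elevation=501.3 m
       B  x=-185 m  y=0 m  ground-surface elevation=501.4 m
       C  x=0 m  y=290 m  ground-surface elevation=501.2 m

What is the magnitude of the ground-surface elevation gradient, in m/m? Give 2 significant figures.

∂z/∂x = (501.4 − 501.3) / (-185 − 0) = -0.0005405
∂z/∂y = (501.2 − 501.3) / (290 − 0) = -0.0003448
|∇f| = √(-0.0005405² + -0.0003448²) = 0.0006411 m/m

0.00064 m/m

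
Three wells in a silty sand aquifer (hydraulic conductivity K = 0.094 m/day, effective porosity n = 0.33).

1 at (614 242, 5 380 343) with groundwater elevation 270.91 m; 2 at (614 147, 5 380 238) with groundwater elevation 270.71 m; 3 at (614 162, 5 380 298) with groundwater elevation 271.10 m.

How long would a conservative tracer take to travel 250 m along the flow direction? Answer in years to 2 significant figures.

220 years

Taking 1 as reference: 2−1 = (-95, -105, -0.20); 3−1 = (-80, -45, +0.19).
Determinant of the coordinate differences = (-95)·(-45) − (-80)·(-105) = -4125.
∂h/∂x = [(-0.20)·(-45) − (+0.19)·(-105)] / -4125 = -0.007018
∂h/∂y = [(-95)·(+0.19) − (-80)·(-0.20)] / -4125 = +0.008255
|∇h| = √(-0.007018² + 0.008255²) = 0.01084
Seepage velocity v = K·i/n = 0.094 × 0.01084 / 0.33 = 0.003088 m/day.
t = 250 / 0.003088 = 8.096e+04 days = 222 years.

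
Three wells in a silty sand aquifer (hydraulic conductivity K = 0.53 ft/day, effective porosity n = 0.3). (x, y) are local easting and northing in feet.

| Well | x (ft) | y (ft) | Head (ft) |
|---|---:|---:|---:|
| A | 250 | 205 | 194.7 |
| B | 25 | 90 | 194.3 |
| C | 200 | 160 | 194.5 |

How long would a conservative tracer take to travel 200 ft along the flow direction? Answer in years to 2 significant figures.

53 years

Taking A as reference: B−A = (-225, -115, -0.4); C−A = (-50, -45, -0.2).
Determinant of the coordinate differences = (-225)·(-45) − (-50)·(-115) = 4375.
∂h/∂x = [(-0.4)·(-45) − (-0.2)·(-115)] / 4375 = -0.001143
∂h/∂y = [(-225)·(-0.2) − (-50)·(-0.4)] / 4375 = +0.005714
|∇h| = √(-0.001143² + 0.005714²) = 0.005827
Seepage velocity v = K·i/n = 0.53 × 0.005827 / 0.3 = 0.01029 ft/day.
t = 200 / 0.01029 = 1.944e+04 days = 53.2 years.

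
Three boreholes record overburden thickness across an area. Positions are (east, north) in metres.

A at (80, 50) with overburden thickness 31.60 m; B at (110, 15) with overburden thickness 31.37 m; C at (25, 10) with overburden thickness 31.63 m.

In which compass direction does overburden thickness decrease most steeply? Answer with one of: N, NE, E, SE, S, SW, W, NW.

Three-point gradient (reference A): Δ to B = (30, -35, -0.23), Δ to C = (-55, -40, +0.03).
∂d/∂x = -0.003280, ∂d/∂y = +0.003760 (det = -3125).
Steepest decrease is along −∇f = (+0.003280 E, -0.003760 N) → southeast.

SE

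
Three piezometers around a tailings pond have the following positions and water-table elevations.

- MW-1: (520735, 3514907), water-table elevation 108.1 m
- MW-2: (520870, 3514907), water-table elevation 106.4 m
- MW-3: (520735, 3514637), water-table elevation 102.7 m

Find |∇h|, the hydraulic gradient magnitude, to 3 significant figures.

0.0236

∂h/∂x = (106.4 − 108.1) / (520870 − 520735) = -0.01259
∂h/∂y = (102.7 − 108.1) / (3514637 − 3514907) = +0.02000
|∇h| = √(-0.01259² + 0.02000²) = 0.02363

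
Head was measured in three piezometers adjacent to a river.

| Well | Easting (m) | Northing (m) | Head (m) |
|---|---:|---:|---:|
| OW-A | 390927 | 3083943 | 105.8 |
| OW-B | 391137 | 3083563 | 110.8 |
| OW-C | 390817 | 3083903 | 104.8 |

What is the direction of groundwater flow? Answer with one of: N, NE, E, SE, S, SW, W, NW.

With h = a·x + b·y + c and OW-A as origin, the differences give:
  210·a + (-380)·b = +5.0
  (-110)·a + (-40)·b = -1.0
Eliminate b (×(-40) and ×(-380), subtract): -50200·a = -580.00 → a = ∂h/∂x = +0.01155
Back-substitute: b = ∂h/∂y = -0.006773.
Flow = −∇h = (-0.01155 east, +0.006773 north), which points northwest.

NW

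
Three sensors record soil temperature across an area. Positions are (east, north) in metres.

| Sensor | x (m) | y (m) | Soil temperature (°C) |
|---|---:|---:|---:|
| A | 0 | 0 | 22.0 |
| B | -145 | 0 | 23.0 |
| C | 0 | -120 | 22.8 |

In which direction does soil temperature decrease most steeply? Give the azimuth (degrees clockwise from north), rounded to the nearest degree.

∂T/∂x = (23.0 − 22.0) / (-145 − 0) = -0.006897
∂T/∂y = (22.8 − 22.0) / (-120 − 0) = -0.006667
Steepest decrease is along −∇f: components (+0.006897 E, +0.006667 N).
Azimuth = atan2(+0.006897, +0.006667) = 46.0° ≈ 046°.

046°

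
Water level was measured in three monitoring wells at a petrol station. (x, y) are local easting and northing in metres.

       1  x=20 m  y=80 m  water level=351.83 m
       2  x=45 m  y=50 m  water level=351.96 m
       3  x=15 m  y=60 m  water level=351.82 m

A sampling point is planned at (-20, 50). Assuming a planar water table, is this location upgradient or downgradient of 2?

With h = a·x + b·y + c and 1 as origin, the differences give:
  25·a + (-30)·b = +0.13
  (-5)·a + (-20)·b = -0.01
Eliminate b (×(-20) and ×(-30), subtract): -650·a = -2.900 → a = ∂h/∂x = +0.004462
Back-substitute: b = ∂h/∂y = -0.0006154.
Head at (-20, 50) = 351.83 + (+0.004462)·(-40) + (-0.0006154)·(-30) = 351.67 m.
That is lower than the 351.96 m at 2, so the point is downgradient.

downgradient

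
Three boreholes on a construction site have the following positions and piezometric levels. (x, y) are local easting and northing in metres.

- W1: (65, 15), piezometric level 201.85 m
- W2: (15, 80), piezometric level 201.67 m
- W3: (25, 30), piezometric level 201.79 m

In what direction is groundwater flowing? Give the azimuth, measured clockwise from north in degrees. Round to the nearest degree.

Taking W1 as reference: W2−W1 = (-50, 65, -0.18); W3−W1 = (-40, 15, -0.06).
Determinant of the coordinate differences = (-50)·15 − (-40)·65 = 1850.
∂h/∂x = [(-0.18)·15 − (-0.06)·65] / 1850 = +0.0006486
∂h/∂y = [(-50)·(-0.06) − (-40)·(-0.18)] / 1850 = -0.002270
Flow direction (−∇h) has components (-0.0006486 E, +0.002270 N).
Azimuth = atan2(E, N) = atan2(-0.0006486, +0.002270) = 344.1° ≈ 344°.

344°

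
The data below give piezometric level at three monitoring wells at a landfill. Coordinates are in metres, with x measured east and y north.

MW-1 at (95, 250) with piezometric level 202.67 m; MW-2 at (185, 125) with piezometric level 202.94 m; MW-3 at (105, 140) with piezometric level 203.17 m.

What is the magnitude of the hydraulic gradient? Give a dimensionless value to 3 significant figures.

Three-point gradient (reference MW-1): Δ to MW-2 = (90, -125, +0.27), Δ to MW-3 = (10, -110, +0.50).
∂h/∂x = -0.003792, ∂h/∂y = -0.004890 (det = -8650).
|∇h| = √(-0.003792² + -0.004890²) = 0.006188

0.00619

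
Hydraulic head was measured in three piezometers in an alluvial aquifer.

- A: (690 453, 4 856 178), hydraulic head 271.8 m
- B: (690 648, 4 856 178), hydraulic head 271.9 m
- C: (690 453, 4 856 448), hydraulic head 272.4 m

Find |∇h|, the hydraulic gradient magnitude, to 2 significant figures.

∂h/∂x = (271.9 − 271.8) / (690648 − 690453) = +0.0005128
∂h/∂y = (272.4 − 271.8) / (4856448 − 4856178) = +0.002222
|∇h| = √(0.0005128² + 0.002222²) = 0.00228

0.0023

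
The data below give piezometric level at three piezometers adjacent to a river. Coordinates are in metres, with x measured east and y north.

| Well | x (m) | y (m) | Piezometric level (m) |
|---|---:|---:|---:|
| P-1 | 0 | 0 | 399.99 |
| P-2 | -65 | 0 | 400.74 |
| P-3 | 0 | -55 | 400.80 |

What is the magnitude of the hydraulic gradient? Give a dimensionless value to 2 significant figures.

0.019

∂h/∂x = (400.74 − 399.99) / (-65 − 0) = -0.01154
∂h/∂y = (400.80 − 399.99) / (-55 − 0) = -0.01473
|∇h| = √(-0.01154² + -0.01473²) = 0.01871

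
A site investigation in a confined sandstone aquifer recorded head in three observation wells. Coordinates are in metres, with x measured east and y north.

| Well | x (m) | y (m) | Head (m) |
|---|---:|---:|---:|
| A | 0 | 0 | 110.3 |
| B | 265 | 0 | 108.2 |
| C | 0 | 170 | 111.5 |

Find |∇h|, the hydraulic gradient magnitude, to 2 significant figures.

0.011

∂h/∂x = (108.2 − 110.3) / (265 − 0) = -0.007925
∂h/∂y = (111.5 − 110.3) / (170 − 0) = +0.007059
|∇h| = √(-0.007925² + 0.007059²) = 0.01061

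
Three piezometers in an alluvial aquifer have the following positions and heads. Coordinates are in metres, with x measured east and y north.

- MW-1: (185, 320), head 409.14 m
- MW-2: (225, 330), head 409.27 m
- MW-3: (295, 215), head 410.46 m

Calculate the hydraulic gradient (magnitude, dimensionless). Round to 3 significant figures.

With h = a·x + b·y + c and MW-1 as origin, the differences give:
  40·a + 10·b = +0.13
  110·a + (-105)·b = +1.32
Eliminate b (×(-105) and ×10, subtract): -5300·a = -26.850 → a = ∂h/∂x = +0.005066
Back-substitute: b = ∂h/∂y = -0.007264.
|∇h| = √(0.005066² + -0.007264²) = 0.008856

0.00886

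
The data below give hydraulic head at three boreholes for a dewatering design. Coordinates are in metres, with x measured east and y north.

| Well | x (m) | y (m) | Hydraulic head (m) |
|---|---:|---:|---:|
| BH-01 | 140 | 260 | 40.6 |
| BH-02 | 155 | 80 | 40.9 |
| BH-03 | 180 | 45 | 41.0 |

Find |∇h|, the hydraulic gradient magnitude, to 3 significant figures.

0.00242

Three-point gradient (reference BH-01): Δ to BH-02 = (15, -180, +0.3), Δ to BH-03 = (40, -215, +0.4).
∂h/∂x = +0.001887, ∂h/∂y = -0.001509 (det = 3975).
|∇h| = √(0.001887² + -0.001509²) = 0.002416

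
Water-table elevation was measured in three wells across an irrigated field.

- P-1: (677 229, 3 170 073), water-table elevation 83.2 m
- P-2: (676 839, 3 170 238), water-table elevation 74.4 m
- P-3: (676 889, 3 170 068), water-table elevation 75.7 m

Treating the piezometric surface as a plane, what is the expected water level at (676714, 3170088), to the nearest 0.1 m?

71.8 m

Taking P-1 as reference: P-2−P-1 = (-390, 165, -8.8); P-3−P-1 = (-340, -5, -7.5).
Determinant of the coordinate differences = (-390)·(-5) − (-340)·165 = 58050.
∂h/∂x = [(-8.8)·(-5) − (-7.5)·165] / 58050 = +0.02208
∂h/∂y = [(-390)·(-7.5) − (-340)·(-8.8)] / 58050 = -0.001154
h(676714, 3170088) = 83.2 + (+0.02208)·(-515) + (-0.001154)·(15) = 83.2 -11.369 -0.017 = 71.814 m.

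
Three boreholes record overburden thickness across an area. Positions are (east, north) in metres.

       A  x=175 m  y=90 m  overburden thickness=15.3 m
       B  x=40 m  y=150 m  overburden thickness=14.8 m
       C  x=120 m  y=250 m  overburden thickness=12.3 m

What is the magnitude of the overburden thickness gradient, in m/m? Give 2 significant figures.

Differences from A: to B (Δx, Δy, Δh) = (-135, 60, -0.5); to C = (-55, 160, -3.0).
Determinant of the coordinate differences = (-135)·160 − (-55)·60 = -18300.
∂d/∂x = [(-0.5)·160 − (-3.0)·60] / -18300 = -0.005464
∂d/∂y = [(-135)·(-3.0) − (-55)·(-0.5)] / -18300 = -0.02063
|∇f| = √(-0.005464² + -0.02063²) = 0.02134 m/m

0.021 m/m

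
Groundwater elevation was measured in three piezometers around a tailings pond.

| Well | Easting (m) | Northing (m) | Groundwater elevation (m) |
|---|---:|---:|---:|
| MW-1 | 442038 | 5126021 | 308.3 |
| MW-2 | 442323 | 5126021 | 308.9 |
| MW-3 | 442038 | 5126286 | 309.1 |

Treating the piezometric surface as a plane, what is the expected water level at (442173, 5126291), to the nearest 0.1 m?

309.4 m

∂h/∂x = (308.9 − 308.3) / (442323 − 442038) = +0.002105
∂h/∂y = (309.1 − 308.3) / (5126286 − 5126021) = +0.003019
h(442173, 5126291) = 308.3 + (+0.002105)·(135) + (+0.003019)·(270) = 308.3 +0.284 +0.815 = 309.399 m.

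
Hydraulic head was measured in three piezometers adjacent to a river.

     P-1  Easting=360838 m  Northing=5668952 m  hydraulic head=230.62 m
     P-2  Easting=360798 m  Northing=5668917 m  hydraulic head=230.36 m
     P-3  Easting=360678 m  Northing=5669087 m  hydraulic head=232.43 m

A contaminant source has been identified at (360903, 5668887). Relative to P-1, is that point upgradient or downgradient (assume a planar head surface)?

With h = a·x + b·y + c and P-1 as origin, the differences give:
  (-40)·a + (-35)·b = -0.26
  (-160)·a + 135·b = +1.81
Eliminate b (×135 and ×(-35), subtract): -11000·a = 28.250 → a = ∂h/∂x = -0.002568
Back-substitute: b = ∂h/∂y = +0.01036.
Head at (360903, 5668887) = 230.62 + (-0.002568)·(65) + (+0.01036)·(-65) = 229.78 m.
That is lower than the 230.62 m at P-1, so the point is downgradient.

downgradient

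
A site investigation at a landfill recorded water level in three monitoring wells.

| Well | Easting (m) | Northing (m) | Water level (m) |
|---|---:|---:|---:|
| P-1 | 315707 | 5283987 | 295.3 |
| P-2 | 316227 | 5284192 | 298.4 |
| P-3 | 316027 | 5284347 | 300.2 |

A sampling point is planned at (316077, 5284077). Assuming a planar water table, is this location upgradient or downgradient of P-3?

Differences from P-1: to P-2 (Δx, Δy, Δh) = (520, 205, +3.1); to P-3 = (320, 360, +4.9).
Determinant of the coordinate differences = 520·360 − 320·205 = 121600.
∂h/∂x = [(+3.1)·360 − (+4.9)·205] / 121600 = +0.0009169
∂h/∂y = [520·(+4.9) − 320·(+3.1)] / 121600 = +0.01280
Head at (316077, 5284077) = 295.3 + (+0.0009169)·(370) + (+0.01280)·(90) = 296.79 m.
That is lower than the 300.2 m at P-3, so the point is downgradient.

downgradient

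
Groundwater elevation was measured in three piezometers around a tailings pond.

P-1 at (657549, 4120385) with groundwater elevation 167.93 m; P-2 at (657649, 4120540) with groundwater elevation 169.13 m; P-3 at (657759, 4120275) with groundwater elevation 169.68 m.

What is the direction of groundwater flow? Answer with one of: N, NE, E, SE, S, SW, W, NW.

Differences from P-1: to P-2 (Δx, Δy, Δh) = (100, 155, +1.20); to P-3 = (210, -110, +1.75).
Solve a·Δx + b·Δy = Δh: det = 100·(-110) − 210·155 = -43550.
∂h/∂x = [(+1.20)·(-110) − (+1.75)·155] / -43550 = +0.009259
∂h/∂y = [100·(+1.75) − 210·(+1.20)] / -43550 = +0.001768
Flow = −∇h = (-0.009259 east, -0.001768 north), which points west.

W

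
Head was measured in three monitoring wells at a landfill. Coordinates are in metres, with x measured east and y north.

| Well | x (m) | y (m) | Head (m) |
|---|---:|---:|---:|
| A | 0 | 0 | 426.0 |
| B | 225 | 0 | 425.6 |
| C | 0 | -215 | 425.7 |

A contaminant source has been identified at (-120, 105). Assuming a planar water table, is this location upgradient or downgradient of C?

∂h/∂x = (425.6 − 426.0) / (225 − 0) = -0.001778
∂h/∂y = (425.7 − 426.0) / (-215 − 0) = +0.001395
Head at (-120, 105) = 426.0 + (-0.001778)·(-120) + (+0.001395)·(105) = 426.36 m.
That is higher than the 425.7 m at C, so the point is upgradient.

upgradient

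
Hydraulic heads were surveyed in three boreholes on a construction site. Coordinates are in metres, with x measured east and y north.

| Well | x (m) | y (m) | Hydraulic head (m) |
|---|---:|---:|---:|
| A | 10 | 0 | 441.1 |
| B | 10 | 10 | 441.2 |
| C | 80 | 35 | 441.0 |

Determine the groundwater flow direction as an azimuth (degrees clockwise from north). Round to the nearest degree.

Taking A as reference: B−A = (0, 10, +0.1); C−A = (70, 35, -0.1).
Solve a·Δx + b·Δy = Δh: det = 0·35 − 70·10 = -700.
∂h/∂x = [(+0.1)·35 − (-0.1)·10] / -700 = -0.006429
∂h/∂y = [0·(-0.1) − 70·(+0.1)] / -700 = +0.010000
Flow direction (−∇h) has components (+0.006429 E, -0.010000 N).
Azimuth = atan2(E, N) = atan2(+0.006429, -0.010000) = 147.3° ≈ 147°.

147°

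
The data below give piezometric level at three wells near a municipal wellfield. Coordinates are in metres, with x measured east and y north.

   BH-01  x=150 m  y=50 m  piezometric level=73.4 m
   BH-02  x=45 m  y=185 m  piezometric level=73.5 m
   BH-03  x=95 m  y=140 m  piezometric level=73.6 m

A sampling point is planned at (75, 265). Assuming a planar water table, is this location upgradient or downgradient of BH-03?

upgradient

Three-point gradient (reference BH-01): Δ to BH-02 = (-105, 135, +0.1), Δ to BH-03 = (-55, 90, +0.2).
∂h/∂x = +0.008889, ∂h/∂y = +0.007654 (det = -2025).
Head at (75, 265) = 73.4 + (+0.008889)·(-75) + (+0.007654)·(215) = 74.38 m.
That is higher than the 73.6 m at BH-03, so the point is upgradient.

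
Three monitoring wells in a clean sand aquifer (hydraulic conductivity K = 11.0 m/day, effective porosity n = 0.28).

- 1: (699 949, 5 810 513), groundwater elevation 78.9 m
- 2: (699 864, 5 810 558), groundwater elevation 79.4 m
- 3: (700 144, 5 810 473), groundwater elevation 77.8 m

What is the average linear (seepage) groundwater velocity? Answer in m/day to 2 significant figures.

Differences from 1: to 2 (Δx, Δy, Δh) = (-85, 45, +0.5); to 3 = (195, -40, -1.1).
Determinant of the coordinate differences = (-85)·(-40) − 195·45 = -5375.
∂h/∂x = [(+0.5)·(-40) − (-1.1)·45] / -5375 = -0.005488
∂h/∂y = [(-85)·(-1.1) − 195·(+0.5)] / -5375 = +0.0007442
|∇h| = √(-0.005488² + 0.0007442²) = 0.005538
Seepage velocity v = K·i/n = 11.0 × 0.005538 / 0.28 = 0.2176 m/day.

0.22 m/day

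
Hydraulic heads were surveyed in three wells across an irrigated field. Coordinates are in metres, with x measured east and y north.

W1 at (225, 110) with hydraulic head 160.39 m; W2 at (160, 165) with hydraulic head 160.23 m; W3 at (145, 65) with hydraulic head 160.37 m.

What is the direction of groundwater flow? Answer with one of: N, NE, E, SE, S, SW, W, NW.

Taking W1 as reference: W2−W1 = (-65, 55, -0.16); W3−W1 = (-80, -45, -0.02).
Solve a·Δx + b·Δy = Δh: det = (-65)·(-45) − (-80)·55 = 7325.
∂h/∂x = [(-0.16)·(-45) − (-0.02)·55] / 7325 = +0.001133
∂h/∂y = [(-65)·(-0.02) − (-80)·(-0.16)] / 7325 = -0.001570
Flow = −∇h = (-0.001133 east, +0.001570 north), which points northwest.

NW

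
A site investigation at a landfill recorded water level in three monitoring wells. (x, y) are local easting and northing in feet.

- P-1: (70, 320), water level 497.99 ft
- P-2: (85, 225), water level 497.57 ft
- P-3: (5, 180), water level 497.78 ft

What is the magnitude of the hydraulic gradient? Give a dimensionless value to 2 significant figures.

With h = a·x + b·y + c and P-1 as origin, the differences give:
  15·a + (-95)·b = -0.42
  (-65)·a + (-140)·b = -0.21
Eliminate b (×(-140) and ×(-95), subtract): -8275·a = 38.850 → a = ∂h/∂x = -0.004695
Back-substitute: b = ∂h/∂y = +0.003680.
|∇h| = √(-0.004695² + 0.003680²) = 0.005965

0.0060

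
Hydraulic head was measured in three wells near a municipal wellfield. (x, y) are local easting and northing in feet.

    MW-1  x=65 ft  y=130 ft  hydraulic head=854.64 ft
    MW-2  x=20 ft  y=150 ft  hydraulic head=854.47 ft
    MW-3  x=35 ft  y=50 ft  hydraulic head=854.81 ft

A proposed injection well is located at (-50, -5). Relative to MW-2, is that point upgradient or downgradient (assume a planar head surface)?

upgradient

Three-point gradient (reference MW-1): Δ to MW-2 = (-45, 20, -0.17), Δ to MW-3 = (-30, -80, +0.17).
∂h/∂x = +0.002429, ∂h/∂y = -0.003036 (det = 4200).
Head at (-50, -5) = 854.64 + (+0.002429)·(-115) + (-0.003036)·(-135) = 854.77 ft.
That is higher than the 854.47 ft at MW-2, so the point is upgradient.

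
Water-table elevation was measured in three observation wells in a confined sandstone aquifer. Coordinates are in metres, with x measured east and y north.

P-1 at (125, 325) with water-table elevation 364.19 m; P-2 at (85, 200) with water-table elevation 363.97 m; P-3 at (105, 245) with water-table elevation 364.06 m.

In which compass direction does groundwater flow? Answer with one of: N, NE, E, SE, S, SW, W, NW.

Taking P-1 as reference: P-2−P-1 = (-40, -125, -0.22); P-3−P-1 = (-20, -80, -0.13).
Solve a·Δx + b·Δy = Δh: det = (-40)·(-80) − (-20)·(-125) = 700.
∂h/∂x = [(-0.22)·(-80) − (-0.13)·(-125)] / 700 = +0.001929
∂h/∂y = [(-40)·(-0.13) − (-20)·(-0.22)] / 700 = +0.001143
Flow = −∇h = (-0.001929 east, -0.001143 north), which points southwest.

SW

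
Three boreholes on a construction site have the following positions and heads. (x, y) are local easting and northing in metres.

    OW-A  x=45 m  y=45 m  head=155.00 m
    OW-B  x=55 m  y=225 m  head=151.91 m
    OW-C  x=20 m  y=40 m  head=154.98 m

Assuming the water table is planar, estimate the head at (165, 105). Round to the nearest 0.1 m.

With h = a·x + b·y + c and OW-A as origin, the differences give:
  10·a + 180·b = -3.09
  (-25)·a + (-5)·b = -0.02
Eliminate b (×(-5) and ×180, subtract): 4450·a = 19.050 → a = ∂h/∂x = +0.004281
Back-substitute: b = ∂h/∂y = -0.01740.
h(165, 105) = 155.00 + (+0.004281)·(120) + (-0.01740)·(60) = 155.00 +0.514 -1.044 = 154.469 m.

154.5 m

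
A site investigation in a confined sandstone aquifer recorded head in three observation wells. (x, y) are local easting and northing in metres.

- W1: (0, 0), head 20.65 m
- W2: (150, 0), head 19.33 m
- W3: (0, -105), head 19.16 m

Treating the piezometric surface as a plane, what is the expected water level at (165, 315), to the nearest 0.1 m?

23.7 m

∂h/∂x = (19.33 − 20.65) / (150 − 0) = -0.008800
∂h/∂y = (19.16 − 20.65) / (-105 − 0) = +0.01419
h(165, 315) = 20.65 + (-0.008800)·(165) + (+0.01419)·(315) = 20.65 -1.452 +4.470 = 23.668 m.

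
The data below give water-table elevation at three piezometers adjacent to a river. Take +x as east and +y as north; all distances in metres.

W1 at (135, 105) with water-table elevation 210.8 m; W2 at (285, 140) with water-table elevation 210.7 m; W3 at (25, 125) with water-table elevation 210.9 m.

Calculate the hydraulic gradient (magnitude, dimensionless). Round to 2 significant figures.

Differences from W1: to W2 (Δx, Δy, Δh) = (150, 35, -0.1); to W3 = (-110, 20, +0.1).
Determinant of the coordinate differences = 150·20 − (-110)·35 = 6850.
∂h/∂x = [(-0.1)·20 − (+0.1)·35] / 6850 = -0.0008029
∂h/∂y = [150·(+0.1) − (-110)·(-0.1)] / 6850 = +0.0005839
|∇h| = √(-0.0008029² + 0.0005839²) = 0.0009928

0.00099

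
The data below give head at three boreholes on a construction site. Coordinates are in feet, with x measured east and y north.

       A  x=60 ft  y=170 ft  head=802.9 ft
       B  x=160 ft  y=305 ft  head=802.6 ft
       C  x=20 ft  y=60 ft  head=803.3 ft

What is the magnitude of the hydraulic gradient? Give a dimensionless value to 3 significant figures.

Three-point gradient (reference A): Δ to B = (100, 135, -0.3), Δ to C = (-40, -110, +0.4).
∂h/∂x = +0.003750, ∂h/∂y = -0.005000 (det = -5600).
|∇h| = √(0.003750² + -0.005000²) = 0.00625

0.00625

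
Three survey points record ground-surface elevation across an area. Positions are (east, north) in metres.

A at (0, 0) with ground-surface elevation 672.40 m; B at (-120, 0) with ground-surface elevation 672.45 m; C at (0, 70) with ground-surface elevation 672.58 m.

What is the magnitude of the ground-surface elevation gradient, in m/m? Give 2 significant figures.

∂z/∂x = (672.45 − 672.40) / (-120 − 0) = -0.0004167
∂z/∂y = (672.58 − 672.40) / (70 − 0) = +0.002571
|∇f| = √(-0.0004167² + 0.002571²) = 0.002605 m/m

0.0026 m/m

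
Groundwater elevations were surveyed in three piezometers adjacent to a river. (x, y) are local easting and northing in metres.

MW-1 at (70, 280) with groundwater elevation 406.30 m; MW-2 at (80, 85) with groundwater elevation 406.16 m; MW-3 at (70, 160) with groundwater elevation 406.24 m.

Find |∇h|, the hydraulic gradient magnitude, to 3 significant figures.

0.00428

Taking MW-1 as reference: MW-2−MW-1 = (10, -195, -0.14); MW-3−MW-1 = (0, -120, -0.06).
Solve a·Δx + b·Δy = Δh: det = 10·(-120) − 0·(-195) = -1200.
∂h/∂x = [(-0.14)·(-120) − (-0.06)·(-195)] / -1200 = -0.004250
∂h/∂y = [10·(-0.06) − 0·(-0.14)] / -1200 = +0.0005000
|∇h| = √(-0.004250² + 0.0005000²) = 0.004279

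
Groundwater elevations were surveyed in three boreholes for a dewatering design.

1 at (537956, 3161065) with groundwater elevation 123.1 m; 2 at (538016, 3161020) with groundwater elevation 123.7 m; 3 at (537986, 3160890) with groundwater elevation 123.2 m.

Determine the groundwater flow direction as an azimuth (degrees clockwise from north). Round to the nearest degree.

263°

With h = a·x + b·y + c and 1 as origin, the differences give:
  60·a + (-45)·b = +0.6
  30·a + (-175)·b = +0.1
Eliminate b (×(-175) and ×(-45), subtract): -9150·a = -100.50 → a = ∂h/∂x = +0.01098
Back-substitute: b = ∂h/∂y = +0.001311.
Flow direction (−∇h) has components (-0.01098 E, -0.001311 N).
Azimuth = atan2(E, N) = atan2(-0.01098, -0.001311) = 263.2° ≈ 263°.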